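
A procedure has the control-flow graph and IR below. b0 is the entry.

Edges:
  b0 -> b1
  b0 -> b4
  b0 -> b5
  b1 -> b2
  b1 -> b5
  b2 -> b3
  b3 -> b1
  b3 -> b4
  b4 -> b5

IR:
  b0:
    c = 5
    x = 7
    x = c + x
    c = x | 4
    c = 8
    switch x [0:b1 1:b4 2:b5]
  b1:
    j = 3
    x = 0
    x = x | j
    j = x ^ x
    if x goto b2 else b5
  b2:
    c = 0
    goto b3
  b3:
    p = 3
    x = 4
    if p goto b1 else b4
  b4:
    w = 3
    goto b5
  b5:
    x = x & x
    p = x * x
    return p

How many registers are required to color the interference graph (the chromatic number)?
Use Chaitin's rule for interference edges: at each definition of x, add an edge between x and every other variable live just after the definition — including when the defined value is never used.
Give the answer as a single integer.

Per-block:
  b0: {c,x} / ∅
  b1: {j,x} / ∅
  b2: {c} / ∅
  b3: {p,x} / ∅
  b4: {w} / ∅
  b5: {p,x} / {x}

Liveness:
  b0 li=∅ lo={x}
  b1 li=∅ lo={x}
  b2 li=∅ lo=∅
  b3 li=∅ lo={x}
  b4 li={x} lo={x}
  b5 li={x} lo=∅

Interfere edges:
  c: {x}
  j: {x}
  p: {x}
  w: {x}
  x: {c,j,p,w}

Registers:
  {c,x} pairwise interfere (2-clique) ⇒ χ ≥ 2
  assign c→R1 j→R1 p→R1 w→R1 x→R0 — no edge inside a register ⇒ χ ≤ 2
  χ = 2

Answer: 2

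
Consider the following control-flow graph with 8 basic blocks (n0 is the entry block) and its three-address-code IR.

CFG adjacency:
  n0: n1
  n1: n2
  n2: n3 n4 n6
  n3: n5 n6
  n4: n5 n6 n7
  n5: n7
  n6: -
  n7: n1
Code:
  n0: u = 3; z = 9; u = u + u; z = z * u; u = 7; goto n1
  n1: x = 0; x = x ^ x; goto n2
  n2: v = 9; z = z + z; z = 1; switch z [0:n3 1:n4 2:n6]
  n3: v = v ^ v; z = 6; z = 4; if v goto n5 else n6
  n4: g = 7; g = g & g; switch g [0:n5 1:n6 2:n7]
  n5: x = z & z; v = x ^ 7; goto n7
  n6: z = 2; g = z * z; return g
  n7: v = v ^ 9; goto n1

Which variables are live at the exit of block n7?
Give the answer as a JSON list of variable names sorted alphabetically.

Answer: ["z"]

Derivation:
def/use:
  n0 def {u,z} use ∅
  n1 def {x} use ∅
  n2 def {v,z} use {z}
  n3 def {v,z} use {v}
  n4 def {g} use ∅
  n5 def {v,x} use {z}
  n6 def {g,z} use ∅
  n7 def {v} use {v}

Live sets:
  n0: in=∅ out={z}
  n1: in={z} out={z}
  n2: in={z} out={v,z}
  n3: in={v} out={z}
  n4: in={v,z} out={v,z}
  n5: in={z} out={v,z}
  n6: in=∅ out=∅
  n7: in={v,z} out={z}

live-out(n7) = ["z"]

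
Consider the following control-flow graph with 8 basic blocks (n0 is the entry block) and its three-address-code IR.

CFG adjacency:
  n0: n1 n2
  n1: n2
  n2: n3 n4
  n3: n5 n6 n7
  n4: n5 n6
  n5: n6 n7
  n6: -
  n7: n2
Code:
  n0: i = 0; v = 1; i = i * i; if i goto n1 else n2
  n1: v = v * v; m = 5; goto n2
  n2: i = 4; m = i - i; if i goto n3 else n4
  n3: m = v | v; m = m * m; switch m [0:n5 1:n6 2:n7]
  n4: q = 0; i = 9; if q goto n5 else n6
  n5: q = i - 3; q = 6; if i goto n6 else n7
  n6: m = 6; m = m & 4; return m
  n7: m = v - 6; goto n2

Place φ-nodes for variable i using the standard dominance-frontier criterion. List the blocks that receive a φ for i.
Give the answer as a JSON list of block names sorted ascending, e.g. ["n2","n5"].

idom tree: n1←n0 n2←n0 n3←n2 n4←n2 n5←n2 n6←n2 n7←n2
Dom∩ at merges:
  n2: preds {n0,n1,n7}: {n0} ∩ {n0,n1} ∩ {n0,n2,n7} = {n0}; idom=n0
  n5: preds {n3,n4}: {n0,n2,n3} ∩ {n0,n2,n4} = {n0,n2}; idom=n2
  n6: preds {n3,n4,n5}: {n0,n2,n3} ∩ {n0,n2,n4} ∩ {n0,n2,n5} = {n0,n2}; idom=n2
  n7: preds {n3,n5}: {n0,n2,n3} ∩ {n0,n2,n5} = {n0,n2}; idom=n2

DF derivation:
  join n2 pred n0: · stop@n0
  join n2 pred n1: n1 stop@n0
  join n2 pred n7: n7→n2 stop@n0
  join n5 pred n3: n3 stop@n2
  join n5 pred n4: n4 stop@n2
  join n6 pred n3: n3 stop@n2
  join n6 pred n4: n4 stop@n2
  join n6 pred n5: n5 stop@n2
  join n7 pred n3: n3 stop@n2
  join n7 pred n5: n5 stop@n2
  n0: DF=∅
  n1: DF={n2}
  n2: DF={n2}
  n3: DF={n5,n6,n7}
  n4: DF={n5,n6}
  n5: DF={n6,n7}
  n6: DF=∅
  n7: DF={n2}

φ for i: defs {n0,n2,n4}
  DF⁺ = {n2,n5,n6,n7}

Answer: ["n2", "n5", "n6", "n7"]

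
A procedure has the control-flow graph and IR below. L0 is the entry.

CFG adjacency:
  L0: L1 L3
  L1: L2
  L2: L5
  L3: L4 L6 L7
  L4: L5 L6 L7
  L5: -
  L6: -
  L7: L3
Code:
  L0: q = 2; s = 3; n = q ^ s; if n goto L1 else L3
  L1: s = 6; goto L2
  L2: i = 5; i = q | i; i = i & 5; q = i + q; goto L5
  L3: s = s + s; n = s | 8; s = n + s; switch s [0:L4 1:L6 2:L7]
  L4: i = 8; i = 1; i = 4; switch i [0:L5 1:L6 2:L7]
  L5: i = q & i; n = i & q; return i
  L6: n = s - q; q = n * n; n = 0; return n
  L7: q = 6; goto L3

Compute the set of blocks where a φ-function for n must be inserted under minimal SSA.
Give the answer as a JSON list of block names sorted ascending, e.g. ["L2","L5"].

Answer: ["L3", "L5"]

Analysis:
idom tree: L1←L0 L2←L1 L3←L0 L4←L3 L5←L0 L6←L3 L7←L3
Dom∩ at merges:
  L3: preds {L0,L7}: {L0} ∩ {L0,L3,L7} = {L0}; idom=L0
  L5: preds {L2,L4}: {L0,L1,L2} ∩ {L0,L3,L4} = {L0}; idom=L0
  L6: preds {L3,L4}: {L0,L3} ∩ {L0,L3,L4} = {L0,L3}; idom=L3
  L7: preds {L3,L4}: {L0,L3} ∩ {L0,L3,L4} = {L0,L3}; idom=L3

Frontier:
  join L3 pred L0: · stop@L0
  join L3 pred L7: L7→L3 stop@L0
  join L5 pred L2: L2→L1 stop@L0
  join L5 pred L4: L4→L3 stop@L0
  join L6 pred L3: · stop@L3
  join L6 pred L4: L4 stop@L3
  join L7 pred L3: · stop@L3
  join L7 pred L4: L4 stop@L3
  DF(L0)=∅
  DF(L1)={L5}
  DF(L2)={L5}
  DF(L3)={L3,L5}
  DF(L4)={L5,L6,L7}
  DF(L5)=∅
  DF(L6)=∅
  DF(L7)={L3}

φ for n: defs {L0,L3,L5,L6}
  DF⁺ = {L3,L5}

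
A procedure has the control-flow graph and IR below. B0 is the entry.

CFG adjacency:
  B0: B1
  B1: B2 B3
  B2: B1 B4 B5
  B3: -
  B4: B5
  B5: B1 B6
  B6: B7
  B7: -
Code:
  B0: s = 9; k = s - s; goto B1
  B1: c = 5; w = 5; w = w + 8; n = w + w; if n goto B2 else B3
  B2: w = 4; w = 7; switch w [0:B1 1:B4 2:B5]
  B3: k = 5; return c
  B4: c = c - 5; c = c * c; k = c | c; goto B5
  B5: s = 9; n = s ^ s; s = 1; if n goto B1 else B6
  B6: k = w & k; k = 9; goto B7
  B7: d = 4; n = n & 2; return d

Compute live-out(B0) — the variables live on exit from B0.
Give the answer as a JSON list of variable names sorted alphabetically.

Per-block:
  B0: {k,s} / ∅
  B1: {c,n,w} / ∅
  B2: {w} / ∅
  B3: {k} / {c}
  B4: {c,k} / {c}
  B5: {n,s} / ∅
  B6: {k} / {k,w}
  B7: {d,n} / {n}

Backward fixpoint:
  B0: in=∅ out={k}
  B1: in={k} out={c,k}
  B2: in={c,k} out={c,k,w}
  B3: in={c} out=∅
  B4: in={c,w} out={k,w}
  B5: in={k,w} out={k,n,w}
  B6: in={k,n,w} out={n}
  B7: in={n} out=∅

live-out(B0) = ["k"]

Answer: ["k"]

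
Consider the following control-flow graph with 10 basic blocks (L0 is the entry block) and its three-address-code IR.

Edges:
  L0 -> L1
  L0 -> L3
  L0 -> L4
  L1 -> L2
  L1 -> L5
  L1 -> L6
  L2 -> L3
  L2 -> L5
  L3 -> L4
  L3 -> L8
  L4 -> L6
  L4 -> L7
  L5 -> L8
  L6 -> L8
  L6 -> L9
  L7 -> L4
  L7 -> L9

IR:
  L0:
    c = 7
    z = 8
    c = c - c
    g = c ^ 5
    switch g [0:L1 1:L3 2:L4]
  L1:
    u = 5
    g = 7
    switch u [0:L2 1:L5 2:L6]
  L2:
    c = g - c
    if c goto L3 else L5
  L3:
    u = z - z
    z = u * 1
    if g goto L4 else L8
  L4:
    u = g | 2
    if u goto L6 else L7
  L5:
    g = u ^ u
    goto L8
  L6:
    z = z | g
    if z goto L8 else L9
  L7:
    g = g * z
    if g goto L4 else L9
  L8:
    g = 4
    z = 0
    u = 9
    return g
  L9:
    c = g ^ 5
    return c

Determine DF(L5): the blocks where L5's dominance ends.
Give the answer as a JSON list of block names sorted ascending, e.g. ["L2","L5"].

Answer: ["L8"]

Working:
idom tree: L1←L0 L2←L1 L3←L0 L4←L0 L5←L1 L6←L0 L7←L4 L8←L0 L9←L0
Join-block Dom:
  L3: preds {L0,L2}: {L0} ∩ {L0,L1,L2} = {L0}; idom=L0
  L4: preds {L0,L3,L7}: {L0} ∩ {L0,L3} ∩ {L0,L4,L7} = {L0}; idom=L0
  L5: preds {L1,L2}: {L0,L1} ∩ {L0,L1,L2} = {L0,L1}; idom=L1
  L6: preds {L1,L4}: {L0,L1} ∩ {L0,L4} = {L0}; idom=L0
  L8: preds {L3,L5,L6}: {L0,L3} ∩ {L0,L1,L5} ∩ {L0,L6} = {L0}; idom=L0
  L9: preds {L6,L7}: {L0,L6} ∩ {L0,L4,L7} = {L0}; idom=L0

Frontier:
  L3←L0: walk · to L0
  L3←L2: walk L2→L1 to L0
  L4←L0: walk · to L0
  L4←L3: walk L3 to L0
  L4←L7: walk L7→L4 to L0
  L5←L1: walk · to L1
  L5←L2: walk L2 to L1
  L6←L1: walk L1 to L0
  L6←L4: walk L4 to L0
  L8←L3: walk L3 to L0
  L8←L5: walk L5→L1 to L0
  L8←L6: walk L6 to L0
  L9←L6: walk L6 to L0
  L9←L7: walk L7→L4 to L0
  L0 → ∅
  L1 → {L3,L6,L8}
  L2 → {L3,L5}
  L3 → {L4,L8}
  L4 → {L4,L6,L9}
  L5 → {L8}
  L6 → {L8,L9}
  L7 → {L4,L9}
  L8 → ∅
  L9 → ∅

DF(L5) = ["L8"]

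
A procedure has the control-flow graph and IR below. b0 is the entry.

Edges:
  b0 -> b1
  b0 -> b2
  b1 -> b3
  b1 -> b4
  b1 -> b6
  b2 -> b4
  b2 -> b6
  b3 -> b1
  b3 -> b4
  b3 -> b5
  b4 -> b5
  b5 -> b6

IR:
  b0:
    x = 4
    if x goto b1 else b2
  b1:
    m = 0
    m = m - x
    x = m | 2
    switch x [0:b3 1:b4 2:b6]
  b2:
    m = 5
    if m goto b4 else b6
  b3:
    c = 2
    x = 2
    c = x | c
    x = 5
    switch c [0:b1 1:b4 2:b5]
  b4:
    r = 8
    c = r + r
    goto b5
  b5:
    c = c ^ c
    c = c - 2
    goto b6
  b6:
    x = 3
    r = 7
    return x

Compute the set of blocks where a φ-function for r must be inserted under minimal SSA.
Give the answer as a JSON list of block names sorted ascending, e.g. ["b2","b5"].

Answer: ["b5", "b6"]

Analysis:
idom tree: b1←b0 b2←b0 b3←b1 b4←b0 b5←b0 b6←b0
Dom∩ at merges:
  b1: preds {b0,b3}: {b0} ∩ {b0,b1,b3} = {b0}; idom=b0
  b4: preds {b1,b2,b3}: {b0,b1} ∩ {b0,b2} ∩ {b0,b1,b3} = {b0}; idom=b0
  b5: preds {b3,b4}: {b0,b1,b3} ∩ {b0,b4} = {b0}; idom=b0
  b6: preds {b1,b2,b5}: {b0,b1} ∩ {b0,b2} ∩ {b0,b5} = {b0}; idom=b0

DF derivation:
  join b1 pred b0: · stop@b0
  join b1 pred b3: b3→b1 stop@b0
  join b4 pred b1: b1 stop@b0
  join b4 pred b2: b2 stop@b0
  join b4 pred b3: b3→b1 stop@b0
  join b5 pred b3: b3→b1 stop@b0
  join b5 pred b4: b4 stop@b0
  join b6 pred b1: b1 stop@b0
  join b6 pred b2: b2 stop@b0
  join b6 pred b5: b5 stop@b0
  b0: DF=∅
  b1: DF={b1,b4,b5,b6}
  b2: DF={b4,b6}
  b3: DF={b1,b4,b5}
  b4: DF={b5}
  b5: DF={b6}
  b6: DF=∅

φ for r: defs {b4,b6}
  DF⁺ = {b5,b6}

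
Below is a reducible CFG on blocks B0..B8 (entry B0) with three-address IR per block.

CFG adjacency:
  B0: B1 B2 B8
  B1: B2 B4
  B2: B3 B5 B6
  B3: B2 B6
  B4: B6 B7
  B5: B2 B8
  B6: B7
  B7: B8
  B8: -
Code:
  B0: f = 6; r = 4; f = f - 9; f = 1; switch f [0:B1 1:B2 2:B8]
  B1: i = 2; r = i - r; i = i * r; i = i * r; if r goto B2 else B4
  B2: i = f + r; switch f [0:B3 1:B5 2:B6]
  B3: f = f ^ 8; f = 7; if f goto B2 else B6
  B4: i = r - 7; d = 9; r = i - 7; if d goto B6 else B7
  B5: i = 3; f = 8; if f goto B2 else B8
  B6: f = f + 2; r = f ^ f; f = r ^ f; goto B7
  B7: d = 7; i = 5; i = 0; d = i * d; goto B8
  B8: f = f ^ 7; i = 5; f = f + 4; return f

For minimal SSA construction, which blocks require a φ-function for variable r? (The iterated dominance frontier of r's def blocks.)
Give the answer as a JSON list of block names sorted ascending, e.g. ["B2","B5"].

idom tree: B1←B0 B2←B0 B3←B2 B4←B1 B5←B2 B6←B0 B7←B0 B8←B0
Dom∩ at merges:
  B2: preds {B0,B1,B3,B5}: {B0} ∩ {B0,B1} ∩ {B0,B2,B3} ∩ {B0,B2,B5} = {B0}; idom=B0
  B6: preds {B2,B3,B4}: {B0,B2} ∩ {B0,B2,B3} ∩ {B0,B1,B4} = {B0}; idom=B0
  B7: preds {B4,B6}: {B0,B1,B4} ∩ {B0,B6} = {B0}; idom=B0
  B8: preds {B0,B5,B7}: {B0} ∩ {B0,B2,B5} ∩ {B0,B7} = {B0}; idom=B0

DF walk-up:
  join B2 pred B0: · stop@B0
  join B2 pred B1: B1 stop@B0
  join B2 pred B3: B3→B2 stop@B0
  join B2 pred B5: B5→B2 stop@B0
  join B6 pred B2: B2 stop@B0
  join B6 pred B3: B3→B2 stop@B0
  join B6 pred B4: B4→B1 stop@B0
  join B7 pred B4: B4→B1 stop@B0
  join B7 pred B6: B6 stop@B0
  join B8 pred B0: · stop@B0
  join B8 pred B5: B5→B2 stop@B0
  join B8 pred B7: B7 stop@B0
  DF(B0)=∅
  DF(B1)={B2,B6,B7}
  DF(B2)={B2,B6,B8}
  DF(B3)={B2,B6}
  DF(B4)={B6,B7}
  DF(B5)={B2,B8}
  DF(B6)={B7}
  DF(B7)={B8}
  DF(B8)=∅

φ for r: defs {B0,B1,B4,B6}
  DF⁺ = {B2,B6,B7,B8}

Answer: ["B2", "B6", "B7", "B8"]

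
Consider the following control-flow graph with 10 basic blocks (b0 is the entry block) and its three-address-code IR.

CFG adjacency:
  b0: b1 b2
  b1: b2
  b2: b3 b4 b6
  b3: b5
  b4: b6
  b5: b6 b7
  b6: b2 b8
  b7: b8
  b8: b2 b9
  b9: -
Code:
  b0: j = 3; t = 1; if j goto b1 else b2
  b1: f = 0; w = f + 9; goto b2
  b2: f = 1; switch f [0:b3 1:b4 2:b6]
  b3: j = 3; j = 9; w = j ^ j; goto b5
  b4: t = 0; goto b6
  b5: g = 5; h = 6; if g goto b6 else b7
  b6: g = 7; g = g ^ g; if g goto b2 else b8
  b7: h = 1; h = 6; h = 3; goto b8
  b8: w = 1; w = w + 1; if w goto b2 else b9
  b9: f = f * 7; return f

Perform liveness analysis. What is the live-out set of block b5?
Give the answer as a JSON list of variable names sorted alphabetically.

Answer: ["f"]

Working:
def/use:
  b0: {j,t} / ∅
  b1: {f,w} / ∅
  b2: {f} / ∅
  b3: {j,w} / ∅
  b4: {t} / ∅
  b5: {g,h} / ∅
  b6: {g} / ∅
  b7: {h} / ∅
  b8: {w} / ∅
  b9: {f} / {f}

Live sets:
  live b0: ∅→∅
  live b1: ∅→∅
  live b2: ∅→{f}
  live b3: {f}→{f}
  live b4: {f}→{f}
  live b5: {f}→{f}
  live b6: {f}→{f}
  live b7: {f}→{f}
  live b8: {f}→{f}
  live b9: {f}→∅

live-out(b5) = ["f"]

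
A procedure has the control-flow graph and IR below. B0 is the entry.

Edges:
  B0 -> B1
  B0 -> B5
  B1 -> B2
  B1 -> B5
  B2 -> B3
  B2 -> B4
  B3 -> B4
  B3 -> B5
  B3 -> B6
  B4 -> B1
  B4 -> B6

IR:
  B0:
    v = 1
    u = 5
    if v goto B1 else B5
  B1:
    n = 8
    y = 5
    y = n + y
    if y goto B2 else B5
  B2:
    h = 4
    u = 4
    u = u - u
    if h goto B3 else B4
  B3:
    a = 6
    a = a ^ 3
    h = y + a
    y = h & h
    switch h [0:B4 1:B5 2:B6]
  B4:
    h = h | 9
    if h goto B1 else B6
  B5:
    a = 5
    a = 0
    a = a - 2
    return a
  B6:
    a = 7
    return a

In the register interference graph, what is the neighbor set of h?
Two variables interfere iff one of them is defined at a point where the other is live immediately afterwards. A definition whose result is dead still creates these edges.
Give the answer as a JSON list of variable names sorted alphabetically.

Answer: ["u", "y"]

Working:
Block summaries:
  B0: {u,v} / ∅
  B1: {n,y} / ∅
  B2: {h,u} / ∅
  B3: {a,h,y} / {y}
  B4: {h} / {h}
  B5: {a} / ∅
  B6: {a} / ∅

Live sets:
  live B0: ∅→∅
  live B1: ∅→{y}
  live B2: {y}→{h,y}
  live B3: {y}→{h}
  live B4: {h}→∅
  live B5: ∅→∅
  live B6: ∅→∅

Conflict graph:
  a↔{y}
  h↔{u,y}
  n↔{y}
  u↔{h,v,y}
  v↔{u}
  y↔{a,h,n,u}

N(h) = ["u", "y"]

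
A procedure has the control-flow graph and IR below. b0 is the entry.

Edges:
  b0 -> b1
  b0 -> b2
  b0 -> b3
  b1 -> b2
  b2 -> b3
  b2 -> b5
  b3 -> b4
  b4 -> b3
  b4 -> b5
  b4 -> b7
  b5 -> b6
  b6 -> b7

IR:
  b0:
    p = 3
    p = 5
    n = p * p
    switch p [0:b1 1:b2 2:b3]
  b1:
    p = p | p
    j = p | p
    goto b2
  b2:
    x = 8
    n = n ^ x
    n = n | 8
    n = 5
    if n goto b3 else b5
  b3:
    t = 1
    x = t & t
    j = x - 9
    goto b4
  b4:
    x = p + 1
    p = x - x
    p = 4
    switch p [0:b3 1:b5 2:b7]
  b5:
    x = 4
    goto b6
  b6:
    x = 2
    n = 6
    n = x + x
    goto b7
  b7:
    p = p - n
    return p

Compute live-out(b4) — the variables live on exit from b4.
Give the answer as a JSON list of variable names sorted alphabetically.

Answer: ["n", "p"]

Derivation:
Block summaries:
  b0: def={n,p} ue=∅
  b1: def={j,p} ue={p}
  b2: def={n,x} ue={n}
  b3: def={j,t,x} ue=∅
  b4: def={p,x} ue={p}
  b5: def={x} ue=∅
  b6: def={n,x} ue=∅
  b7: def={p} ue={n,p}

Live sets:
  live b0: ∅→{n,p}
  live b1: {n,p}→{n,p}
  live b2: {n,p}→{n,p}
  live b3: {n,p}→{n,p}
  live b4: {n,p}→{n,p}
  live b5: {p}→{p}
  live b6: {p}→{n,p}
  live b7: {n,p}→∅

live-out(b4) = ["n", "p"]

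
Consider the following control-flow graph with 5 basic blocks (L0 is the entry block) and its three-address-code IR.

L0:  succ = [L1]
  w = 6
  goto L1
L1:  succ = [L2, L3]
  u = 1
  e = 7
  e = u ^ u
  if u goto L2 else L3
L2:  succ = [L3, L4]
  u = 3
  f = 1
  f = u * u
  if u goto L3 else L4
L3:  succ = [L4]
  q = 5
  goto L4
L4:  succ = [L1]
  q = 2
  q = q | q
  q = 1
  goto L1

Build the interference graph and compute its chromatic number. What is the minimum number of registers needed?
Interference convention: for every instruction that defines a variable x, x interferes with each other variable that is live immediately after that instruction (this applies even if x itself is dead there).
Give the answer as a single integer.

Block summaries:
  L0: {w} / ∅
  L1: {e,u} / ∅
  L2: {f,u} / ∅
  L3: {q} / ∅
  L4: {q} / ∅

Backward fixpoint:
  L0: in=∅ out=∅
  L1: in=∅ out=∅
  L2: in=∅ out=∅
  L3: in=∅ out=∅
  L4: in=∅ out=∅

Interfere edges:
  e — {u}
  f — {u}
  q — ∅
  u — {e,f}
  w — ∅

Registers:
  clique {e,u} ⇒ need ≥ 2
  assign e→c1 f→c1 q→c0 u→c0 w→c0 — no edge inside a register ⇒ χ ≤ 2
  χ = 2

Answer: 2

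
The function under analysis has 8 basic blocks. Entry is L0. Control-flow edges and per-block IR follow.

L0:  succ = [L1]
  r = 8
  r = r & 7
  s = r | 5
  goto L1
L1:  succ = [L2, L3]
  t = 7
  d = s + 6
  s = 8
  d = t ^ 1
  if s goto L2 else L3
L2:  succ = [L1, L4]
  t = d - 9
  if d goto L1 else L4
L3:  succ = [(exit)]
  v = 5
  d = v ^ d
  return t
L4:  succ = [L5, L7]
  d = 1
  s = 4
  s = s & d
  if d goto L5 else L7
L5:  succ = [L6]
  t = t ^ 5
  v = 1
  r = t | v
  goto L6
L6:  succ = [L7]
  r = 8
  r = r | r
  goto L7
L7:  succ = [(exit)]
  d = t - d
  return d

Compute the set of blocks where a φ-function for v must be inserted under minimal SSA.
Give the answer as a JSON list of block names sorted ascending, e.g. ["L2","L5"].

Answer: ["L7"]

Analysis:
idom tree: L1←L0 L2←L1 L3←L1 L4←L2 L5←L4 L6←L5 L7←L4
Join-block Dom:
  L1: preds {L0,L2}: {L0} ∩ {L0,L1,L2} = {L0}; idom=L0
  L7: preds {L4,L6}: {L0,L1,L2,L4} ∩ {L0,L1,L2,L4,L5,L6} = {L0,L1,L2,L4}; idom=L4

DF walk-up:
  L1←L0: walk · to L0
  L1←L2: walk L2→L1 to L0
  L7←L4: walk · to L4
  L7←L6: walk L6→L5 to L4
  L0: DF=∅
  L1: DF={L1}
  L2: DF={L1}
  L3: DF=∅
  L4: DF=∅
  L5: DF={L7}
  L6: DF={L7}
  L7: DF=∅

φ for v: defs {L3,L5}
  DF⁺ = {L7}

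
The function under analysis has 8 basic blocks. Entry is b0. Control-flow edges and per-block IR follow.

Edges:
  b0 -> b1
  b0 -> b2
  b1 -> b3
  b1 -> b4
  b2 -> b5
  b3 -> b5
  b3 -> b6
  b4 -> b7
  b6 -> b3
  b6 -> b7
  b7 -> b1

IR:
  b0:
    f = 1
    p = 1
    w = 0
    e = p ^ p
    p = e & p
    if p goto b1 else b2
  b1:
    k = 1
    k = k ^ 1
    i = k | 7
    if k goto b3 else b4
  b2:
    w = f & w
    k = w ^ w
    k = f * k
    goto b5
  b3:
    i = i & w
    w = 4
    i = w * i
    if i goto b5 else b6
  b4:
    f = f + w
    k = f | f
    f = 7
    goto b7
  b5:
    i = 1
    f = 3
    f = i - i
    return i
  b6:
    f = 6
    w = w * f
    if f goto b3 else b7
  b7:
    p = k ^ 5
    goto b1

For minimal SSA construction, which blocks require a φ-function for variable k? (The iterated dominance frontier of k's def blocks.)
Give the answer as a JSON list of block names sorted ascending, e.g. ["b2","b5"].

idom tree: b1←b0 b2←b0 b3←b1 b4←b1 b5←b0 b6←b3 b7←b1
Dom at joins:
  b1: preds {b0,b7}: {b0} ∩ {b0,b1,b7} = {b0}; idom=b0
  b3: preds {b1,b6}: {b0,b1} ∩ {b0,b1,b3,b6} = {b0,b1}; idom=b1
  b5: preds {b2,b3}: {b0,b2} ∩ {b0,b1,b3} = {b0}; idom=b0
  b7: preds {b4,b6}: {b0,b1,b4} ∩ {b0,b1,b3,b6} = {b0,b1}; idom=b1

Frontier:
  b1←b0: walk · to b0
  b1←b7: walk b7→b1 to b0
  b3←b1: walk · to b1
  b3←b6: walk b6→b3 to b1
  b5←b2: walk b2 to b0
  b5←b3: walk b3→b1 to b0
  b7←b4: walk b4 to b1
  b7←b6: walk b6→b3 to b1
  b0: DF=∅
  b1: DF={b1,b5}
  b2: DF={b5}
  b3: DF={b3,b5,b7}
  b4: DF={b7}
  b5: DF=∅
  b6: DF={b3,b7}
  b7: DF={b1}

φ for k: defs {b1,b2,b4}
  DF⁺ = {b1,b5,b7}

Answer: ["b1", "b5", "b7"]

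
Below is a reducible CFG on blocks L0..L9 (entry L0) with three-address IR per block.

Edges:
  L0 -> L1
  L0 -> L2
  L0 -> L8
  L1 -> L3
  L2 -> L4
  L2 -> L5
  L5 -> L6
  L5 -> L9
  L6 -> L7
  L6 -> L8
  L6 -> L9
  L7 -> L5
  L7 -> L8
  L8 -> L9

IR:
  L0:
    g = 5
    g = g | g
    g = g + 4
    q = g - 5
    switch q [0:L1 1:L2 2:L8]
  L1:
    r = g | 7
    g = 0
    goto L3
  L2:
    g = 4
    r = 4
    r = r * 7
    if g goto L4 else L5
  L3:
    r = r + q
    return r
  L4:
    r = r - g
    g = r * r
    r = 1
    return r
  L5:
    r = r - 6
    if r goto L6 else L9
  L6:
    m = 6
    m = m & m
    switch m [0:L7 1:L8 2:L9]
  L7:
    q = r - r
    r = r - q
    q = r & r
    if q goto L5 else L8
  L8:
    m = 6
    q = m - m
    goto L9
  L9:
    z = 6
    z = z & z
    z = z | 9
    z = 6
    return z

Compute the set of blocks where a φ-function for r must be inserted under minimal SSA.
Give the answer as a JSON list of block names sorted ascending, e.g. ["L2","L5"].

Answer: ["L5", "L8", "L9"]

Working:
idom tree: L1←L0 L2←L0 L3←L1 L4←L2 L5←L2 L6←L5 L7←L6 L8←L0 L9←L0
Dom∩ at merges:
  L5: preds {L2,L7}: {L0,L2} ∩ {L0,L2,L5,L6,L7} = {L0,L2}; idom=L2
  L8: preds {L0,L6,L7}: {L0} ∩ {L0,L2,L5,L6} ∩ {L0,L2,L5,L6,L7} = {L0}; idom=L0
  L9: preds {L5,L6,L8}: {L0,L2,L5} ∩ {L0,L2,L5,L6} ∩ {L0,L8} = {L0}; idom=L0

DF walk-up:
  join L5 pred L2: · stop@L2
  join L5 pred L7: L7→L6→L5 stop@L2
  join L8 pred L0: · stop@L0
  join L8 pred L6: L6→L5→L2 stop@L0
  join L8 pred L7: L7→L6→L5→L2 stop@L0
  join L9 pred L5: L5→L2 stop@L0
  join L9 pred L6: L6→L5→L2 stop@L0
  join L9 pred L8: L8 stop@L0
  DF(L0)=∅
  DF(L1)=∅
  DF(L2)={L8,L9}
  DF(L3)=∅
  DF(L4)=∅
  DF(L5)={L5,L8,L9}
  DF(L6)={L5,L8,L9}
  DF(L7)={L5,L8}
  DF(L8)={L9}
  DF(L9)=∅

φ for r: defs {L1,L2,L3,L4,L5,L7}
  DF⁺ = {L5,L8,L9}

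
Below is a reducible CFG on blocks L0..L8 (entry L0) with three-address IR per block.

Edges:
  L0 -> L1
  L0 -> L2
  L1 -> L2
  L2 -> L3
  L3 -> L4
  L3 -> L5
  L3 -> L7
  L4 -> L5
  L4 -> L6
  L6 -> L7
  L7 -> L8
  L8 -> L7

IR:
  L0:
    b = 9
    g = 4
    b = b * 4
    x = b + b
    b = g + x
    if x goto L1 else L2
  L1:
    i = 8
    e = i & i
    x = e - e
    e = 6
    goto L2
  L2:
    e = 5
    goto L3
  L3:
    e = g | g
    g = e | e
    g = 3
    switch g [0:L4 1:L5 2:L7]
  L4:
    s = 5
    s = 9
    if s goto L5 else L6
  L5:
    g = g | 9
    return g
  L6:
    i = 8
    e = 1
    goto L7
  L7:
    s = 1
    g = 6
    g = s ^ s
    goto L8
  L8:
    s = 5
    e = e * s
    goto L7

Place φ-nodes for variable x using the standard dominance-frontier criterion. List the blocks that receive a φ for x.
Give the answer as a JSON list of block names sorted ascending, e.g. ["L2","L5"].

Answer: ["L2"]

Derivation:
idom tree: L1←L0 L2←L0 L3←L2 L4←L3 L5←L3 L6←L4 L7←L3 L8←L7
Join-block Dom:
  L2: preds {L0,L1}: {L0} ∩ {L0,L1} = {L0}; idom=L0
  L5: preds {L3,L4}: {L0,L2,L3} ∩ {L0,L2,L3,L4} = {L0,L2,L3}; idom=L3
  L7: preds {L3,L6,L8}: {L0,L2,L3} ∩ {L0,L2,L3,L4,L6} ∩ {L0,L2,L3,L7,L8} = {L0,L2,L3}; idom=L3

DF walk-up:
  join L2 pred L0: · stop@L0
  join L2 pred L1: L1 stop@L0
  join L5 pred L3: · stop@L3
  join L5 pred L4: L4 stop@L3
  join L7 pred L3: · stop@L3
  join L7 pred L6: L6→L4 stop@L3
  join L7 pred L8: L8→L7 stop@L3
  DF(L0)=∅
  DF(L1)={L2}
  DF(L2)=∅
  DF(L3)=∅
  DF(L4)={L5,L7}
  DF(L5)=∅
  DF(L6)={L7}
  DF(L7)={L7}
  DF(L8)={L7}

φ for x: defs {L0,L1}
  DF⁺ = {L2}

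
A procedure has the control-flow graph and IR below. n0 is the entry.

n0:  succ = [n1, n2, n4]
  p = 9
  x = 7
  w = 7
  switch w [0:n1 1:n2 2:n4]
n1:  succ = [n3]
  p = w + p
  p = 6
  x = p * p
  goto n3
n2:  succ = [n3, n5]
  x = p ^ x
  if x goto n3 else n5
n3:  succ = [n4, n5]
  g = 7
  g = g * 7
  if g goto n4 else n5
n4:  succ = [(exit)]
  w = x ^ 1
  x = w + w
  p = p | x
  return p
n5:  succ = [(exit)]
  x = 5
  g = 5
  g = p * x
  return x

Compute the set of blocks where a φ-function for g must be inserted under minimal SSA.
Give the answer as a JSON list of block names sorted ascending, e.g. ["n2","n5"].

idom tree: n1←n0 n2←n0 n3←n0 n4←n0 n5←n0
Join-block Dom:
  n3: preds {n1,n2}: {n0,n1} ∩ {n0,n2} = {n0}; idom=n0
  n4: preds {n0,n3}: {n0} ∩ {n0,n3} = {n0}; idom=n0
  n5: preds {n2,n3}: {n0,n2} ∩ {n0,n3} = {n0}; idom=n0

DF derivation:
  n3←n1: walk n1 to n0
  n3←n2: walk n2 to n0
  n4←n0: walk · to n0
  n4←n3: walk n3 to n0
  n5←n2: walk n2 to n0
  n5←n3: walk n3 to n0
  n0 → ∅
  n1 → {n3}
  n2 → {n3,n5}
  n3 → {n4,n5}
  n4 → ∅
  n5 → ∅

φ for g: defs {n3,n5}
  DF⁺ = {n4,n5}

Answer: ["n4", "n5"]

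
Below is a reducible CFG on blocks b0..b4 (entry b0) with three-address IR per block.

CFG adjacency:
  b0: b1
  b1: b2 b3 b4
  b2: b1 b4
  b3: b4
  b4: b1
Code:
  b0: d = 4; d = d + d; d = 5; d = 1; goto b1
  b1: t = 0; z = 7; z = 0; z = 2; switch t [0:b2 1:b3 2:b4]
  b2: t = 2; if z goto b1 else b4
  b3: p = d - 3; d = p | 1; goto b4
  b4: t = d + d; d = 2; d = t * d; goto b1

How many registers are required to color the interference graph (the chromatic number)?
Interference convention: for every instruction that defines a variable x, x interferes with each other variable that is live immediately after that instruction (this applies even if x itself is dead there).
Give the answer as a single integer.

Per-block:
  b0: def={d} ue=∅
  b1: def={t,z} ue=∅
  b2: def={t} ue={z}
  b3: def={d,p} ue={d}
  b4: def={d,t} ue={d}

Liveness:
  live b0: ∅→{d}
  live b1: {d}→{d,z}
  live b2: {d,z}→{d}
  live b3: {d}→{d}
  live b4: {d}→{d}

Conflict graph:
  d — {t,z}
  p — ∅
  t — {d,z}
  z — {d,t}

Colouring:
  lower bound: {d,t,z} mutually conflict ⇒ χ ≥ 3
  assign d→r0 p→r0 t→r1 z→r2 — no edge inside a register ⇒ χ ≤ 3
  χ = 3

Answer: 3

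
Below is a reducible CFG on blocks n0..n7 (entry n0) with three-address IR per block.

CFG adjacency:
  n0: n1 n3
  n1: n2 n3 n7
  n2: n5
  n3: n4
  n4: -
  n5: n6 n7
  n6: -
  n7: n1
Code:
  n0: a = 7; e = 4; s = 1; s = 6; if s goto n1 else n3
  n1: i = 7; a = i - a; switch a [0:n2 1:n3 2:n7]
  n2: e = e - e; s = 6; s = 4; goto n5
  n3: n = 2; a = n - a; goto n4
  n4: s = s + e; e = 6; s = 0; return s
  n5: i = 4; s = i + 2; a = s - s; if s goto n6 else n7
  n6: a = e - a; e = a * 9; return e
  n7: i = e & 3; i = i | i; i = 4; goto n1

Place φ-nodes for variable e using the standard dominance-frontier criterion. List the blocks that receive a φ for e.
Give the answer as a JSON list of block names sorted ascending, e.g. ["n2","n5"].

idom tree: n1←n0 n2←n1 n3←n0 n4←n3 n5←n2 n6←n5 n7←n1
Dom∩ at merges:
  n1: preds {n0,n7}: {n0} ∩ {n0,n1,n7} = {n0}; idom=n0
  n3: preds {n0,n1}: {n0} ∩ {n0,n1} = {n0}; idom=n0
  n7: preds {n1,n5}: {n0,n1} ∩ {n0,n1,n2,n5} = {n0,n1}; idom=n1

DF derivation:
  join n1 pred n0: · stop@n0
  join n1 pred n7: n7→n1 stop@n0
  join n3 pred n0: · stop@n0
  join n3 pred n1: n1 stop@n0
  join n7 pred n1: · stop@n1
  join n7 pred n5: n5→n2 stop@n1
  n0: DF=∅
  n1: DF={n1,n3}
  n2: DF={n7}
  n3: DF=∅
  n4: DF=∅
  n5: DF={n7}
  n6: DF=∅
  n7: DF={n1}

φ for e: defs {n0,n2,n4,n6}
  DF⁺ = {n1,n3,n7}

Answer: ["n1", "n3", "n7"]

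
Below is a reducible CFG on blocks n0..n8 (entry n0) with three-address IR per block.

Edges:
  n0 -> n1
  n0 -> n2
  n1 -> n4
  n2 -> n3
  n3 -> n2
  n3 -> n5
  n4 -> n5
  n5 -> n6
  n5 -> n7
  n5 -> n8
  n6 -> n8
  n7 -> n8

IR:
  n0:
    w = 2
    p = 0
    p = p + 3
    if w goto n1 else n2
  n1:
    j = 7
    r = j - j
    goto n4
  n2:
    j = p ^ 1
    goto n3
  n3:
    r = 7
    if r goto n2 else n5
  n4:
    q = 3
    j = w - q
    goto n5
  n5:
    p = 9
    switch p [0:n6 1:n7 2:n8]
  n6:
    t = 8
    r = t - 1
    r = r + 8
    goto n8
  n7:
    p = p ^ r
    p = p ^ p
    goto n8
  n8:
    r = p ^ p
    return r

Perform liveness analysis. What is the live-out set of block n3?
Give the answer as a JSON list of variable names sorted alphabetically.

def/use:
  n0: def={p,w} ue=∅
  n1: def={j,r} ue=∅
  n2: def={j} ue={p}
  n3: def={r} ue=∅
  n4: def={j,q} ue={w}
  n5: def={p} ue=∅
  n6: def={r,t} ue=∅
  n7: def={p} ue={p,r}
  n8: def={r} ue={p}

Live sets:
  live n0: ∅→{p,w}
  live n1: {w}→{r,w}
  live n2: {p}→{p}
  live n3: {p}→{p,r}
  live n4: {r,w}→{r}
  live n5: {r}→{p,r}
  live n6: {p}→{p}
  live n7: {p,r}→{p}
  live n8: {p}→∅

live-out(n3) = ["p", "r"]

Answer: ["p", "r"]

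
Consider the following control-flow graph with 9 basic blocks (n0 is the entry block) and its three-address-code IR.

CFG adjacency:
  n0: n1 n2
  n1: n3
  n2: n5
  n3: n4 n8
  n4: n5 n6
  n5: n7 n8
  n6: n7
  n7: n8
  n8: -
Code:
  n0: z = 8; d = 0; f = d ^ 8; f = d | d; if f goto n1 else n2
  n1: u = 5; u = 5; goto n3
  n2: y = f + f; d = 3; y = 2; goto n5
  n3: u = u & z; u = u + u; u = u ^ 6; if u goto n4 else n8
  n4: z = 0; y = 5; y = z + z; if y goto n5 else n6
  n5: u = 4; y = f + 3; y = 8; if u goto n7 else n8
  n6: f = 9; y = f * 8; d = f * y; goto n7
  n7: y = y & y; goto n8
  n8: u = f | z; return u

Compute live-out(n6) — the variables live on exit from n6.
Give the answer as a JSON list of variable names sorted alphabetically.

Answer: ["f", "y", "z"]

Analysis:
Per-block:
  n0 def {d,f,z} use ∅
  n1 def {u} use ∅
  n2 def {d,y} use {f}
  n3 def {u} use {u,z}
  n4 def {y,z} use ∅
  n5 def {u,y} use {f}
  n6 def {d,f,y} use ∅
  n7 def {y} use {y}
  n8 def {u} use {f,z}

Live sets:
  n0 li=∅ lo={f,z}
  n1 li={f,z} lo={f,u,z}
  n2 li={f,z} lo={f,z}
  n3 li={f,u,z} lo={f,z}
  n4 li={f} lo={f,z}
  n5 li={f,z} lo={f,y,z}
  n6 li={z} lo={f,y,z}
  n7 li={f,y,z} lo={f,z}
  n8 li={f,z} lo=∅

live-out(n6) = ["f", "y", "z"]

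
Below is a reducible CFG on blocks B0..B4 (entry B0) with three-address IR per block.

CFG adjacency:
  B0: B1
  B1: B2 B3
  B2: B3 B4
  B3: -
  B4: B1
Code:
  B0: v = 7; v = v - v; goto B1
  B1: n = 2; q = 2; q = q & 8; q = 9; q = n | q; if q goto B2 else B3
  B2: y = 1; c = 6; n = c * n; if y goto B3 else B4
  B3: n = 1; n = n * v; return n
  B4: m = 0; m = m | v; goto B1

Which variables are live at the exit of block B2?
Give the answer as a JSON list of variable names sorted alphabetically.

def/use:
  B0: {v} / ∅
  B1: {n,q} / ∅
  B2: {c,n,y} / {n}
  B3: {n} / {v}
  B4: {m} / {v}

Liveness:
  live B0: ∅→{v}
  live B1: {v}→{n,v}
  live B2: {n,v}→{v}
  live B3: {v}→∅
  live B4: {v}→{v}

live-out(B2) = ["v"]

Answer: ["v"]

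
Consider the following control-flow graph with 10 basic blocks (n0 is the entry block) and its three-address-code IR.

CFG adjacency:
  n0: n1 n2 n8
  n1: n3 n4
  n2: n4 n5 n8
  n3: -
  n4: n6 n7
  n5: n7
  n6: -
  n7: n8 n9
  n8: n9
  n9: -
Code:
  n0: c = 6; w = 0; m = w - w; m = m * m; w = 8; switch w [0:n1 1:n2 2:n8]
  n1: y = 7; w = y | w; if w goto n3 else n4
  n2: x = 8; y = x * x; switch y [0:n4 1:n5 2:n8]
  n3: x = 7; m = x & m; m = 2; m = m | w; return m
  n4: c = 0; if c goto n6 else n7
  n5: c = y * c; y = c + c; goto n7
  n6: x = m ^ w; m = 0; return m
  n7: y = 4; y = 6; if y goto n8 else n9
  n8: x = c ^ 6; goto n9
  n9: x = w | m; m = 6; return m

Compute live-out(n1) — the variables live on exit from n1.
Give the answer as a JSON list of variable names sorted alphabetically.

Answer: ["m", "w"]

Working:
def/use:
  n0 def {c,m,w} use ∅
  n1 def {w,y} use {w}
  n2 def {x,y} use ∅
  n3 def {m,x} use {m,w}
  n4 def {c} use ∅
  n5 def {c,y} use {c,y}
  n6 def {m,x} use {m,w}
  n7 def {y} use ∅
  n8 def {x} use {c}
  n9 def {m,x} use {m,w}

Live sets:
  n0 li=∅ lo={c,m,w}
  n1 li={m,w} lo={m,w}
  n2 li={c,m,w} lo={c,m,w,y}
  n3 li={m,w} lo=∅
  n4 li={m,w} lo={c,m,w}
  n5 li={c,m,w,y} lo={c,m,w}
  n6 li={m,w} lo=∅
  n7 li={c,m,w} lo={c,m,w}
  n8 li={c,m,w} lo={m,w}
  n9 li={m,w} lo=∅

live-out(n1) = ["m", "w"]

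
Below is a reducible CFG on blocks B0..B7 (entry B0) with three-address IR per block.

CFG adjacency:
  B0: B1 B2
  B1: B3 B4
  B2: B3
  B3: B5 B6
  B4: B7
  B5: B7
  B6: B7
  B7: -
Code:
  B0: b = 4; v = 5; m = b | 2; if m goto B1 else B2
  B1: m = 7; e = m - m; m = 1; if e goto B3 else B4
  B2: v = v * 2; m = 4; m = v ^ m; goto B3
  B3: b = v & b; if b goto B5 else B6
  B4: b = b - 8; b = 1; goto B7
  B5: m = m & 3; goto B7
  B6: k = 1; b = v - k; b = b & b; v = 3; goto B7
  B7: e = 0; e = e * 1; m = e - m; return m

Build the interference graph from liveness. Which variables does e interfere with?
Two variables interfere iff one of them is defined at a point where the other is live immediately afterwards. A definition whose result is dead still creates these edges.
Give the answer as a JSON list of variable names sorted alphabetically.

Answer: ["b", "m", "v"]

Derivation:
def/use:
  B0 def {b,m,v} use ∅
  B1 def {e,m} use ∅
  B2 def {m,v} use {v}
  B3 def {b} use {b,v}
  B4 def {b} use {b}
  B5 def {m} use {m}
  B6 def {b,k,v} use {v}
  B7 def {e,m} use {m}

Live sets:
  B0 li=∅ lo={b,v}
  B1 li={b,v} lo={b,m,v}
  B2 li={b,v} lo={b,m,v}
  B3 li={b,m,v} lo={m,v}
  B4 li={b,m} lo={m}
  B5 li={m} lo={m}
  B6 li={m,v} lo={m}
  B7 li={m} lo=∅

Interfere edges:
  b↔{e,m,v}
  e↔{b,m,v}
  k↔{m,v}
  m↔{b,e,k,v}
  v↔{b,e,k,m}

N(e) = ["b", "m", "v"]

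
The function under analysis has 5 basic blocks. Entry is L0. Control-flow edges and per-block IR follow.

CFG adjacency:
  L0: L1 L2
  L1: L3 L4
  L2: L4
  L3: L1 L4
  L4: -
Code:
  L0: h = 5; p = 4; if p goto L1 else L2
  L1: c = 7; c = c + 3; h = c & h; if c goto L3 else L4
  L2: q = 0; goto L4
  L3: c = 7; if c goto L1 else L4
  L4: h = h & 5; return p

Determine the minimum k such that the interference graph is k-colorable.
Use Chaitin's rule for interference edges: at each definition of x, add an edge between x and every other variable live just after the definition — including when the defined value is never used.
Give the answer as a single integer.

Answer: 3

Analysis:
def/use:
  L0 def {h,p} use ∅
  L1 def {c,h} use {h}
  L2 def {q} use ∅
  L3 def {c} use ∅
  L4 def {h} use {h,p}

Liveness:
  live L0: ∅→{h,p}
  live L1: {h,p}→{h,p}
  live L2: {h,p}→{h,p}
  live L3: {h,p}→{h,p}
  live L4: {h,p}→∅

Interfere edges:
  c: {h,p}
  h: {c,p,q}
  p: {c,h,q}
  q: {h,p}

Colouring:
  clique {c,h,p} ⇒ need ≥ 3
  3-colouring: R0={h}  R1={p}  R2={c,q}
  χ = 3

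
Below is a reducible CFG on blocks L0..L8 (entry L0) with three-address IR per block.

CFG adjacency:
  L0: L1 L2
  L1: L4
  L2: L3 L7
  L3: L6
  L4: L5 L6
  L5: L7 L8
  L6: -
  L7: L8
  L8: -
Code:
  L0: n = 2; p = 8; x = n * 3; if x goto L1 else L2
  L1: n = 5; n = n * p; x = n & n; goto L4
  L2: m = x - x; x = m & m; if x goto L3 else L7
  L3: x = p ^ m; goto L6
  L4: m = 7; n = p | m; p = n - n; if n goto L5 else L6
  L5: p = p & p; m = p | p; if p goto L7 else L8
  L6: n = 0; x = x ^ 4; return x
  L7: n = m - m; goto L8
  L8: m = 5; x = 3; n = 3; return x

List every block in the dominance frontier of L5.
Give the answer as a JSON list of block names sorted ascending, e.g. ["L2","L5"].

Answer: ["L7", "L8"]

Derivation:
idom tree: L1←L0 L2←L0 L3←L2 L4←L1 L5←L4 L6←L0 L7←L0 L8←L0
Join-block Dom:
  L6: preds {L3,L4}: {L0,L2,L3} ∩ {L0,L1,L4} = {L0}; idom=L0
  L7: preds {L2,L5}: {L0,L2} ∩ {L0,L1,L4,L5} = {L0}; idom=L0
  L8: preds {L5,L7}: {L0,L1,L4,L5} ∩ {L0,L7} = {L0}; idom=L0

DF derivation:
  L6←L3: walk L3→L2 to L0
  L6←L4: walk L4→L1 to L0
  L7←L2: walk L2 to L0
  L7←L5: walk L5→L4→L1 to L0
  L8←L5: walk L5→L4→L1 to L0
  L8←L7: walk L7 to L0
  DF(L0)=∅
  DF(L1)={L6,L7,L8}
  DF(L2)={L6,L7}
  DF(L3)={L6}
  DF(L4)={L6,L7,L8}
  DF(L5)={L7,L8}
  DF(L6)=∅
  DF(L7)={L8}
  DF(L8)=∅

DF(L5) = ["L7", "L8"]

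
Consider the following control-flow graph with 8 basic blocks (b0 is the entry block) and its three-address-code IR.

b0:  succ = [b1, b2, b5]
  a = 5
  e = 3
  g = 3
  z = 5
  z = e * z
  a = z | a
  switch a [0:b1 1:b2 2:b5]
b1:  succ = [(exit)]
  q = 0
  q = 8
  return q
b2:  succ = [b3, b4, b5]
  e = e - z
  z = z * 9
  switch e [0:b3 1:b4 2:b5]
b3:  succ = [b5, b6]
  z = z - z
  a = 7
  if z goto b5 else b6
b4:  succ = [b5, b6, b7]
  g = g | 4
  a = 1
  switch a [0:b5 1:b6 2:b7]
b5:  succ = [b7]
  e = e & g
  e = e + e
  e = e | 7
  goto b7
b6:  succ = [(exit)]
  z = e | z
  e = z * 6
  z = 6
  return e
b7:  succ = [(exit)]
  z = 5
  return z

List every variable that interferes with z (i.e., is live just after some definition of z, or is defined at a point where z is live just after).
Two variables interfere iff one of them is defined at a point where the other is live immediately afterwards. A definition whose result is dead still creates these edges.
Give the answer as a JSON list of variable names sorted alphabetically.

Block summaries:
  b0 def {a,e,g,z} use ∅
  b1 def {q} use ∅
  b2 def {e,z} use {e,z}
  b3 def {a,z} use {z}
  b4 def {a,g} use {g}
  b5 def {e} use {e,g}
  b6 def {e,z} use {e,z}
  b7 def {z} use ∅

Live sets:
  live b0: ∅→{e,g,z}
  live b1: ∅→∅
  live b2: {e,g,z}→{e,g,z}
  live b3: {e,g,z}→{e,g,z}
  live b4: {e,g,z}→{e,g,z}
  live b5: {e,g}→∅
  live b6: {e,z}→∅
  live b7: ∅→∅

Conflict graph:
  a — {e,g,z}
  e — {a,g,z}
  g — {a,e,z}
  q — ∅
  z — {a,e,g}

N(z) = ["a", "e", "g"]

Answer: ["a", "e", "g"]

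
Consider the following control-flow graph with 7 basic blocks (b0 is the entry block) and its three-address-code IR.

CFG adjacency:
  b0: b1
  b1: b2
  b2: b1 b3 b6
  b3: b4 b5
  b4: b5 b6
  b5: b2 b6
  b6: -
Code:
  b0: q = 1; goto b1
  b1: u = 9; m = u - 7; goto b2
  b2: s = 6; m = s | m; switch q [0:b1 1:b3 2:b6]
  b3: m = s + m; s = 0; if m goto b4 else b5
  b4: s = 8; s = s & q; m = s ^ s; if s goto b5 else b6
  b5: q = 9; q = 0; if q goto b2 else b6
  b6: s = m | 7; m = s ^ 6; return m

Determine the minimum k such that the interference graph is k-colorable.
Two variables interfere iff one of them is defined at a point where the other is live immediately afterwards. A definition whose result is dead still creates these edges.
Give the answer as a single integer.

Block summaries:
  b0: def={q} ue=∅
  b1: def={m,u} ue=∅
  b2: def={m,s} ue={m,q}
  b3: def={m,s} ue={m,s}
  b4: def={m,s} ue={q}
  b5: def={q} ue=∅
  b6: def={m,s} ue={m}

Backward fixpoint:
  b0: in=∅ out={q}
  b1: in={q} out={m,q}
  b2: in={m,q} out={m,q,s}
  b3: in={m,q,s} out={m,q}
  b4: in={q} out={m}
  b5: in={m} out={m,q}
  b6: in={m} out=∅

Interference:
  m↔{q,s}
  q↔{m,s,u}
  s↔{m,q}
  u↔{q}

Colouring:
  {m,q,s} pairwise interfere (3-clique) ⇒ χ ≥ 3
  assign m→R1 q→R0 s→R2 u→R1 — no edge inside a register ⇒ χ ≤ 3
  χ = 3

Answer: 3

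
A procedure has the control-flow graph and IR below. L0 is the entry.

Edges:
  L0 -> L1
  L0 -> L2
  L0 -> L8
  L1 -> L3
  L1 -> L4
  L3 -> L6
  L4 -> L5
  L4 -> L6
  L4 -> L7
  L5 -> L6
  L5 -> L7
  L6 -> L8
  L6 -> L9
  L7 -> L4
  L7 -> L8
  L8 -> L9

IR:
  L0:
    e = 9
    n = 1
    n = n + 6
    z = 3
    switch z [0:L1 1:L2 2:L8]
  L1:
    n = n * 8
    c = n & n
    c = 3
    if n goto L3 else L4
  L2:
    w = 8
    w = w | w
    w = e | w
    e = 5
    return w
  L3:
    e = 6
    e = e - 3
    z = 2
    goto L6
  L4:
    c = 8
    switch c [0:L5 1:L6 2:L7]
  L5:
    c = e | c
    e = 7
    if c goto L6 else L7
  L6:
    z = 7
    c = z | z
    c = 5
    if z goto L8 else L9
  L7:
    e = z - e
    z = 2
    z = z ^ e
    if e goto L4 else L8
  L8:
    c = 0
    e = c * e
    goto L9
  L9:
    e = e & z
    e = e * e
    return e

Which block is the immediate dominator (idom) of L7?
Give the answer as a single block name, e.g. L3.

idom tree: L1←L0 L2←L0 L3←L1 L4←L1 L5←L4 L6←L1 L7←L4 L8←L0 L9←L0
Join-block Dom:
  L4: preds {L1,L7}: {L0,L1} ∩ {L0,L1,L4,L7} = {L0,L1}; idom=L1
  L6: preds {L3,L4,L5}: {L0,L1,L3} ∩ {L0,L1,L4} ∩ {L0,L1,L4,L5} = {L0,L1}; idom=L1
  L7: preds {L4,L5}: {L0,L1,L4} ∩ {L0,L1,L4,L5} = {L0,L1,L4}; idom=L4
  L8: preds {L0,L6,L7}: {L0} ∩ {L0,L1,L6} ∩ {L0,L1,L4,L7} = {L0}; idom=L0
  L9: preds {L6,L8}: {L0,L1,L6} ∩ {L0,L8} = {L0}; idom=L0

idom(L7) = L4

Answer: L4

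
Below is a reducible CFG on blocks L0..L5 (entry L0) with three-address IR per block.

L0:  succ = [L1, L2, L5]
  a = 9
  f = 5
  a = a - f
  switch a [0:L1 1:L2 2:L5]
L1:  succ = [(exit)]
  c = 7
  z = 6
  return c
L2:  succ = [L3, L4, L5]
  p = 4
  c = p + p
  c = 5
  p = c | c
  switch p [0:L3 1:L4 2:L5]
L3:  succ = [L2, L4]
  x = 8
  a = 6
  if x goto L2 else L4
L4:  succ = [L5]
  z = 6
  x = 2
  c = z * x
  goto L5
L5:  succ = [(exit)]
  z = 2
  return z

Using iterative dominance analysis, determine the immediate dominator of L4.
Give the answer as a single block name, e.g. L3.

idom tree: L1←L0 L2←L0 L3←L2 L4←L2 L5←L0
Join-block Dom:
  L2: preds {L0,L3}: {L0} ∩ {L0,L2,L3} = {L0}; idom=L0
  L4: preds {L2,L3}: {L0,L2} ∩ {L0,L2,L3} = {L0,L2}; idom=L2
  L5: preds {L0,L2,L4}: {L0} ∩ {L0,L2} ∩ {L0,L2,L4} = {L0}; idom=L0

idom(L4) = L2

Answer: L2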